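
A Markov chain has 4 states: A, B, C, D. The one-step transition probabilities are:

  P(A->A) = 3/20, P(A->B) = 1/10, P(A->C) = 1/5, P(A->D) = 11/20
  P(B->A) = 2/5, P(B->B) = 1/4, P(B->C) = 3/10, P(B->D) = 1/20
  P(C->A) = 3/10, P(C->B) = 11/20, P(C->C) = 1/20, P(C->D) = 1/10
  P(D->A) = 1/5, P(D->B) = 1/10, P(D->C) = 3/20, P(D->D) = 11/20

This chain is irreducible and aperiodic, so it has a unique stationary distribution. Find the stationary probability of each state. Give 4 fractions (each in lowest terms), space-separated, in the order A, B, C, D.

Answer: 1786/7217 1523/7217 1273/7217 2635/7217

Derivation:
The stationary distribution satisfies pi = pi * P, i.e.:
  pi_A = 3/20*pi_A + 2/5*pi_B + 3/10*pi_C + 1/5*pi_D
  pi_B = 1/10*pi_A + 1/4*pi_B + 11/20*pi_C + 1/10*pi_D
  pi_C = 1/5*pi_A + 3/10*pi_B + 1/20*pi_C + 3/20*pi_D
  pi_D = 11/20*pi_A + 1/20*pi_B + 1/10*pi_C + 11/20*pi_D
with normalization: pi_A + pi_B + pi_C + pi_D = 1.

Using the first 3 balance equations plus normalization, the linear system A*pi = b is:
  [-17/20, 2/5, 3/10, 1/5] . pi = 0
  [1/10, -3/4, 11/20, 1/10] . pi = 0
  [1/5, 3/10, -19/20, 3/20] . pi = 0
  [1, 1, 1, 1] . pi = 1

Solving yields:
  pi_A = 1786/7217
  pi_B = 1523/7217
  pi_C = 1273/7217
  pi_D = 2635/7217

Verification (pi * P):
  1786/7217*3/20 + 1523/7217*2/5 + 1273/7217*3/10 + 2635/7217*1/5 = 1786/7217 = pi_A  (ok)
  1786/7217*1/10 + 1523/7217*1/4 + 1273/7217*11/20 + 2635/7217*1/10 = 1523/7217 = pi_B  (ok)
  1786/7217*1/5 + 1523/7217*3/10 + 1273/7217*1/20 + 2635/7217*3/20 = 1273/7217 = pi_C  (ok)
  1786/7217*11/20 + 1523/7217*1/20 + 1273/7217*1/10 + 2635/7217*11/20 = 2635/7217 = pi_D  (ok)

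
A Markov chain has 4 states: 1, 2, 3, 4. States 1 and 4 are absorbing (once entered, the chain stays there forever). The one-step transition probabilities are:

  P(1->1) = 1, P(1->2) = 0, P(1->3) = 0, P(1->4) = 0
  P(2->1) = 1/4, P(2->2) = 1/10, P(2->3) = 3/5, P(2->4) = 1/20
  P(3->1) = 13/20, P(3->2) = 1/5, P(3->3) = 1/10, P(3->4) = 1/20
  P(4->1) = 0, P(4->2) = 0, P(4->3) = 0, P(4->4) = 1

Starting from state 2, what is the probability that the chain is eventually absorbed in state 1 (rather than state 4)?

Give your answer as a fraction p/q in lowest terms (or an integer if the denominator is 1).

Answer: 41/46

Derivation:
Let a_i = P(absorbed in 1 | start in state i).
Boundary conditions: a_1 = 1, a_4 = 0.
For each transient state i, a_i = sum_j P(i->j) * a_j:
  a_2 = 1/4*a_1 + 1/10*a_2 + 3/5*a_3 + 1/20*a_4
  a_3 = 13/20*a_1 + 1/5*a_2 + 1/10*a_3 + 1/20*a_4

Substituting a_1 = 1 and a_4 = 0, rearrange to (I - Q) a = r where r[i] = P(i -> 1):
  [9/10, -3/5] . (a_2, a_3) = 1/4
  [-1/5, 9/10] . (a_2, a_3) = 13/20

Solving yields:
  a_2 = 41/46
  a_3 = 127/138

Starting state is 2, so the absorption probability is a_2 = 41/46.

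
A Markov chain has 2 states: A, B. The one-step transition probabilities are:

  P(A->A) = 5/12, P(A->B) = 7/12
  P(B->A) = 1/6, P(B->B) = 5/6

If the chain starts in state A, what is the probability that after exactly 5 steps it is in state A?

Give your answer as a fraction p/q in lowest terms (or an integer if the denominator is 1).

Answer: 685/3072

Derivation:
Computing P^5 by repeated multiplication:
P^1 =
  A: [5/12, 7/12]
  B: [1/6, 5/6]
P^2 =
  A: [13/48, 35/48]
  B: [5/24, 19/24]
P^3 =
  A: [15/64, 49/64]
  B: [7/32, 25/32]
P^4 =
  A: [173/768, 595/768]
  B: [85/384, 299/384]
P^5 =
  A: [685/3072, 2387/3072]
  B: [341/1536, 1195/1536]

(P^5)[A -> A] = 685/3072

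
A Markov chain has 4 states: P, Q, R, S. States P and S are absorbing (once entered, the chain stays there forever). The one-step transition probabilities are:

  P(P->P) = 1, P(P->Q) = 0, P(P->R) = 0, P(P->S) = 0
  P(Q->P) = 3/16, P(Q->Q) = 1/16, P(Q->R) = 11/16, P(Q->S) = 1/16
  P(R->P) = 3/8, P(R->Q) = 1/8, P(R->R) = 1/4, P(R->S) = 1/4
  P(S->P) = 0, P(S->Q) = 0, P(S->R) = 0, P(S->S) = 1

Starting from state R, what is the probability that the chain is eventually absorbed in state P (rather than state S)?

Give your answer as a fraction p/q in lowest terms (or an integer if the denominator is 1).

Answer: 48/79

Derivation:
Let a_i = P(absorbed in P | start in state i).
Boundary conditions: a_P = 1, a_S = 0.
For each transient state i, a_i = sum_j P(i->j) * a_j:
  a_Q = 3/16*a_P + 1/16*a_Q + 11/16*a_R + 1/16*a_S
  a_R = 3/8*a_P + 1/8*a_Q + 1/4*a_R + 1/4*a_S

Substituting a_P = 1 and a_S = 0, rearrange to (I - Q) a = r where r[i] = P(i -> P):
  [15/16, -11/16] . (a_Q, a_R) = 3/16
  [-1/8, 3/4] . (a_Q, a_R) = 3/8

Solving yields:
  a_Q = 51/79
  a_R = 48/79

Starting state is R, so the absorption probability is a_R = 48/79.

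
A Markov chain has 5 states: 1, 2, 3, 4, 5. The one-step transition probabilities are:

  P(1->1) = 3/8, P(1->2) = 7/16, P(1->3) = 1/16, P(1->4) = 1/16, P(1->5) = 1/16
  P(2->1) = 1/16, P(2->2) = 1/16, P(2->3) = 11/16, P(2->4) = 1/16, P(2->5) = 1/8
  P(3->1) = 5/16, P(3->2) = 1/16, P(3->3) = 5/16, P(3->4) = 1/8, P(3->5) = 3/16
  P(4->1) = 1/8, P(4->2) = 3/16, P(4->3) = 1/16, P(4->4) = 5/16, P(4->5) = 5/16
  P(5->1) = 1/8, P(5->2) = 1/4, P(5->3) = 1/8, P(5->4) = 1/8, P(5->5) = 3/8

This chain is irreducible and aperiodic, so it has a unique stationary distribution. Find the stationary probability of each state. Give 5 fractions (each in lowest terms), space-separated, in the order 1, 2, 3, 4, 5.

Answer: 125/578 2102/10693 166/629 2611/21386 2151/10693

Derivation:
The stationary distribution satisfies pi = pi * P, i.e.:
  pi_1 = 3/8*pi_1 + 1/16*pi_2 + 5/16*pi_3 + 1/8*pi_4 + 1/8*pi_5
  pi_2 = 7/16*pi_1 + 1/16*pi_2 + 1/16*pi_3 + 3/16*pi_4 + 1/4*pi_5
  pi_3 = 1/16*pi_1 + 11/16*pi_2 + 5/16*pi_3 + 1/16*pi_4 + 1/8*pi_5
  pi_4 = 1/16*pi_1 + 1/16*pi_2 + 1/8*pi_3 + 5/16*pi_4 + 1/8*pi_5
  pi_5 = 1/16*pi_1 + 1/8*pi_2 + 3/16*pi_3 + 5/16*pi_4 + 3/8*pi_5
with normalization: pi_1 + pi_2 + pi_3 + pi_4 + pi_5 = 1.

Using the first 4 balance equations plus normalization, the linear system A*pi = b is:
  [-5/8, 1/16, 5/16, 1/8, 1/8] . pi = 0
  [7/16, -15/16, 1/16, 3/16, 1/4] . pi = 0
  [1/16, 11/16, -11/16, 1/16, 1/8] . pi = 0
  [1/16, 1/16, 1/8, -11/16, 1/8] . pi = 0
  [1, 1, 1, 1, 1] . pi = 1

Solving yields:
  pi_1 = 125/578
  pi_2 = 2102/10693
  pi_3 = 166/629
  pi_4 = 2611/21386
  pi_5 = 2151/10693

Verification (pi * P):
  125/578*3/8 + 2102/10693*1/16 + 166/629*5/16 + 2611/21386*1/8 + 2151/10693*1/8 = 125/578 = pi_1  (ok)
  125/578*7/16 + 2102/10693*1/16 + 166/629*1/16 + 2611/21386*3/16 + 2151/10693*1/4 = 2102/10693 = pi_2  (ok)
  125/578*1/16 + 2102/10693*11/16 + 166/629*5/16 + 2611/21386*1/16 + 2151/10693*1/8 = 166/629 = pi_3  (ok)
  125/578*1/16 + 2102/10693*1/16 + 166/629*1/8 + 2611/21386*5/16 + 2151/10693*1/8 = 2611/21386 = pi_4  (ok)
  125/578*1/16 + 2102/10693*1/8 + 166/629*3/16 + 2611/21386*5/16 + 2151/10693*3/8 = 2151/10693 = pi_5  (ok)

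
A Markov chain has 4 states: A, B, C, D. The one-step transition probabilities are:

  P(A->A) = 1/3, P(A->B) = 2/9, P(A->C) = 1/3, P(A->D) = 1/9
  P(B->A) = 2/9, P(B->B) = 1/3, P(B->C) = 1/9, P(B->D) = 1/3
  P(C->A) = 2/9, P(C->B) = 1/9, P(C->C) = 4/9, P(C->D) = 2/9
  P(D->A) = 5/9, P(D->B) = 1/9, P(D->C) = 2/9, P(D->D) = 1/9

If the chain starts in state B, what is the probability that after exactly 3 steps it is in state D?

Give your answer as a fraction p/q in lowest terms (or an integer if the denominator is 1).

Answer: 134/729

Derivation:
Computing P^3 by repeated multiplication:
P^1 =
  A: [1/3, 2/9, 1/3, 1/9]
  B: [2/9, 1/3, 1/9, 1/3]
  C: [2/9, 1/9, 4/9, 2/9]
  D: [5/9, 1/9, 2/9, 1/9]
P^2 =
  A: [8/27, 16/81, 25/81, 16/81]
  B: [29/81, 17/81, 19/81, 16/81]
  C: [26/81, 13/81, 1/3, 5/27]
  D: [26/81, 16/81, 26/81, 13/81]
P^3 =
  A: [26/81, 137/729, 220/729, 46/243]
  B: [239/729, 16/81, 212/729, 134/729]
  C: [233/729, 133/729, 229/729, 134/729]
  D: [227/729, 139/729, 224/729, 139/729]

(P^3)[B -> D] = 134/729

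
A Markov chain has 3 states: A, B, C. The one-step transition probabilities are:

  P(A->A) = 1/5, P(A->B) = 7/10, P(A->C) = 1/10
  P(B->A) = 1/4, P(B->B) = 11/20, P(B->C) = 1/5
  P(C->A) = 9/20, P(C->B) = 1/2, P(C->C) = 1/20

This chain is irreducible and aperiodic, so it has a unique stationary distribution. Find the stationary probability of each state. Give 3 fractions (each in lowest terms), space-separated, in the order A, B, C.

The stationary distribution satisfies pi = pi * P, i.e.:
  pi_A = 1/5*pi_A + 1/4*pi_B + 9/20*pi_C
  pi_B = 7/10*pi_A + 11/20*pi_B + 1/2*pi_C
  pi_C = 1/10*pi_A + 1/5*pi_B + 1/20*pi_C
with normalization: pi_A + pi_B + pi_C = 1.

Using the first 2 balance equations plus normalization, the linear system A*pi = b is:
  [-4/5, 1/4, 9/20] . pi = 0
  [7/10, -9/20, 1/2] . pi = 0
  [1, 1, 1] . pi = 1

Solving yields:
  pi_A = 131/491
  pi_B = 286/491
  pi_C = 74/491

Verification (pi * P):
  131/491*1/5 + 286/491*1/4 + 74/491*9/20 = 131/491 = pi_A  (ok)
  131/491*7/10 + 286/491*11/20 + 74/491*1/2 = 286/491 = pi_B  (ok)
  131/491*1/10 + 286/491*1/5 + 74/491*1/20 = 74/491 = pi_C  (ok)

Answer: 131/491 286/491 74/491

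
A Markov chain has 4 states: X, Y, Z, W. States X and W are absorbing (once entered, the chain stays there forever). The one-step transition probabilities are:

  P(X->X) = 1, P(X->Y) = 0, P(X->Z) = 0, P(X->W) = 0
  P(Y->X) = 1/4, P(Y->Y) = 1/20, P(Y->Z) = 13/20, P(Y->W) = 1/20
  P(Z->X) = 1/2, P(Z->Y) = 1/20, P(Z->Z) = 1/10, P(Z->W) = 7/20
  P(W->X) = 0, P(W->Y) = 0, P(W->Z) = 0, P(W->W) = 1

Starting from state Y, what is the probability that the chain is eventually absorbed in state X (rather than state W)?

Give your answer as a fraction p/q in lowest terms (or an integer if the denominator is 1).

Let a_i = P(absorbed in X | start in state i).
Boundary conditions: a_X = 1, a_W = 0.
For each transient state i, a_i = sum_j P(i->j) * a_j:
  a_Y = 1/4*a_X + 1/20*a_Y + 13/20*a_Z + 1/20*a_W
  a_Z = 1/2*a_X + 1/20*a_Y + 1/10*a_Z + 7/20*a_W

Substituting a_X = 1 and a_W = 0, rearrange to (I - Q) a = r where r[i] = P(i -> X):
  [19/20, -13/20] . (a_Y, a_Z) = 1/4
  [-1/20, 9/10] . (a_Y, a_Z) = 1/2

Solving yields:
  a_Y = 220/329
  a_Z = 195/329

Starting state is Y, so the absorption probability is a_Y = 220/329.

Answer: 220/329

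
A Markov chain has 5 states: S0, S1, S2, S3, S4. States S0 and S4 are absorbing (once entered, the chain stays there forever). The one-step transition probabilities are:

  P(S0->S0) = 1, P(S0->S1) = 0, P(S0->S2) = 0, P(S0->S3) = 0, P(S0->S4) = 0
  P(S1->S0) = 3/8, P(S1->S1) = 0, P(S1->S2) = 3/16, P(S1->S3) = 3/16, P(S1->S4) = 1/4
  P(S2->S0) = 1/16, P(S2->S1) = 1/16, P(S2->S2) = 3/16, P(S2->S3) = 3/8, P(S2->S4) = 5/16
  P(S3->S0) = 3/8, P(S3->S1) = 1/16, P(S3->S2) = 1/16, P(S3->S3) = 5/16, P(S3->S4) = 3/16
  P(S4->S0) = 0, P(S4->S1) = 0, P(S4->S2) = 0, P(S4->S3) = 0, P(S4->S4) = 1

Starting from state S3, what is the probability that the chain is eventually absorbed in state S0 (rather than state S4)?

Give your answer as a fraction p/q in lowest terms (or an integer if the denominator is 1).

Let a_i = P(absorbed in S0 | start in state i).
Boundary conditions: a_S0 = 1, a_S4 = 0.
For each transient state i, a_i = sum_j P(i->j) * a_j:
  a_S1 = 3/8*a_S0 + 0*a_S1 + 3/16*a_S2 + 3/16*a_S3 + 1/4*a_S4
  a_S2 = 1/16*a_S0 + 1/16*a_S1 + 3/16*a_S2 + 3/8*a_S3 + 5/16*a_S4
  a_S3 = 3/8*a_S0 + 1/16*a_S1 + 1/16*a_S2 + 5/16*a_S3 + 3/16*a_S4

Substituting a_S0 = 1 and a_S4 = 0, rearrange to (I - Q) a = r where r[i] = P(i -> S0):
  [1, -3/16, -3/16] . (a_S1, a_S2, a_S3) = 3/8
  [-1/16, 13/16, -3/8] . (a_S1, a_S2, a_S3) = 1/16
  [-1/16, -1/16, 11/16] . (a_S1, a_S2, a_S3) = 3/8

Solving yields:
  a_S1 = 1200/2099
  a_S2 = 869/2099
  a_S3 = 1333/2099

Starting state is S3, so the absorption probability is a_S3 = 1333/2099.

Answer: 1333/2099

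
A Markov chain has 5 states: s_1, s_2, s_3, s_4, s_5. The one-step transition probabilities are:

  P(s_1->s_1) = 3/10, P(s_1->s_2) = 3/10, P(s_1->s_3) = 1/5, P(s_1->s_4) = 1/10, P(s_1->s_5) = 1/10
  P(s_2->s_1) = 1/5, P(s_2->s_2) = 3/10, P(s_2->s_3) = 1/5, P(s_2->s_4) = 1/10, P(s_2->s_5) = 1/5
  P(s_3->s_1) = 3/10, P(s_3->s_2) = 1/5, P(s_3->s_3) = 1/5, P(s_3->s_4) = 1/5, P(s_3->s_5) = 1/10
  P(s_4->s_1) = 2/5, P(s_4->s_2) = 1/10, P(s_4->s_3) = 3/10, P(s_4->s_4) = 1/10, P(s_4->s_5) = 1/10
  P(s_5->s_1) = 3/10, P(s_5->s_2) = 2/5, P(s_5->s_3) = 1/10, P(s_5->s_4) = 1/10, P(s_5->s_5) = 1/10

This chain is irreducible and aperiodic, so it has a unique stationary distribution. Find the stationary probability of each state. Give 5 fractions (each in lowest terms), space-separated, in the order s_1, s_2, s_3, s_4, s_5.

Answer: 2791/9789 877/3263 1951/9789 1174/9789 414/3263

Derivation:
The stationary distribution satisfies pi = pi * P, i.e.:
  pi_s_1 = 3/10*pi_s_1 + 1/5*pi_s_2 + 3/10*pi_s_3 + 2/5*pi_s_4 + 3/10*pi_s_5
  pi_s_2 = 3/10*pi_s_1 + 3/10*pi_s_2 + 1/5*pi_s_3 + 1/10*pi_s_4 + 2/5*pi_s_5
  pi_s_3 = 1/5*pi_s_1 + 1/5*pi_s_2 + 1/5*pi_s_3 + 3/10*pi_s_4 + 1/10*pi_s_5
  pi_s_4 = 1/10*pi_s_1 + 1/10*pi_s_2 + 1/5*pi_s_3 + 1/10*pi_s_4 + 1/10*pi_s_5
  pi_s_5 = 1/10*pi_s_1 + 1/5*pi_s_2 + 1/10*pi_s_3 + 1/10*pi_s_4 + 1/10*pi_s_5
with normalization: pi_s_1 + pi_s_2 + pi_s_3 + pi_s_4 + pi_s_5 = 1.

Using the first 4 balance equations plus normalization, the linear system A*pi = b is:
  [-7/10, 1/5, 3/10, 2/5, 3/10] . pi = 0
  [3/10, -7/10, 1/5, 1/10, 2/5] . pi = 0
  [1/5, 1/5, -4/5, 3/10, 1/10] . pi = 0
  [1/10, 1/10, 1/5, -9/10, 1/10] . pi = 0
  [1, 1, 1, 1, 1] . pi = 1

Solving yields:
  pi_s_1 = 2791/9789
  pi_s_2 = 877/3263
  pi_s_3 = 1951/9789
  pi_s_4 = 1174/9789
  pi_s_5 = 414/3263

Verification (pi * P):
  2791/9789*3/10 + 877/3263*1/5 + 1951/9789*3/10 + 1174/9789*2/5 + 414/3263*3/10 = 2791/9789 = pi_s_1  (ok)
  2791/9789*3/10 + 877/3263*3/10 + 1951/9789*1/5 + 1174/9789*1/10 + 414/3263*2/5 = 877/3263 = pi_s_2  (ok)
  2791/9789*1/5 + 877/3263*1/5 + 1951/9789*1/5 + 1174/9789*3/10 + 414/3263*1/10 = 1951/9789 = pi_s_3  (ok)
  2791/9789*1/10 + 877/3263*1/10 + 1951/9789*1/5 + 1174/9789*1/10 + 414/3263*1/10 = 1174/9789 = pi_s_4  (ok)
  2791/9789*1/10 + 877/3263*1/5 + 1951/9789*1/10 + 1174/9789*1/10 + 414/3263*1/10 = 414/3263 = pi_s_5  (ok)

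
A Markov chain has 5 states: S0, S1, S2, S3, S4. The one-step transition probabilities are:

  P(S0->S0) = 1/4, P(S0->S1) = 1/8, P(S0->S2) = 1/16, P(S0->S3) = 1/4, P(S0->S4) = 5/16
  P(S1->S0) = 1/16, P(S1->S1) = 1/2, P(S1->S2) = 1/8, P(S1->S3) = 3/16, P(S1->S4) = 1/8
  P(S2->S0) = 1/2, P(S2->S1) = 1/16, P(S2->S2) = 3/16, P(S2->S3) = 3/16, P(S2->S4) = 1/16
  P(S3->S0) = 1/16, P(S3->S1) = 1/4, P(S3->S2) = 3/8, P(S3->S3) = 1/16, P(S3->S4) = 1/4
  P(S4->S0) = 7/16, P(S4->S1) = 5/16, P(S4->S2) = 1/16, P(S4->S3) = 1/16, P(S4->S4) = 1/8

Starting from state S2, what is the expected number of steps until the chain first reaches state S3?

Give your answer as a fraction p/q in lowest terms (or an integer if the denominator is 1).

Let h_i = expected steps to first reach S3 from state i.
Boundary: h_S3 = 0.
First-step equations for the other states:
  h_S0 = 1 + 1/4*h_S0 + 1/8*h_S1 + 1/16*h_S2 + 1/4*h_S3 + 5/16*h_S4
  h_S1 = 1 + 1/16*h_S0 + 1/2*h_S1 + 1/8*h_S2 + 3/16*h_S3 + 1/8*h_S4
  h_S2 = 1 + 1/2*h_S0 + 1/16*h_S1 + 3/16*h_S2 + 3/16*h_S3 + 1/16*h_S4
  h_S4 = 1 + 7/16*h_S0 + 5/16*h_S1 + 1/16*h_S2 + 1/16*h_S3 + 1/8*h_S4

Substituting h_S3 = 0 and rearranging gives the linear system (I - Q) h = 1:
  [3/4, -1/8, -1/16, -5/16] . (h_S0, h_S1, h_S2, h_S4) = 1
  [-1/16, 1/2, -1/8, -1/8] . (h_S0, h_S1, h_S2, h_S4) = 1
  [-1/2, -1/16, 13/16, -1/16] . (h_S0, h_S1, h_S2, h_S4) = 1
  [-7/16, -5/16, -1/16, 7/8] . (h_S0, h_S1, h_S2, h_S4) = 1

Solving yields:
  h_S0 = 5008/953
  h_S1 = 15808/2859
  h_S2 = 15328/2859
  h_S4 = 5840/953

Starting state is S2, so the expected hitting time is h_S2 = 15328/2859.

Answer: 15328/2859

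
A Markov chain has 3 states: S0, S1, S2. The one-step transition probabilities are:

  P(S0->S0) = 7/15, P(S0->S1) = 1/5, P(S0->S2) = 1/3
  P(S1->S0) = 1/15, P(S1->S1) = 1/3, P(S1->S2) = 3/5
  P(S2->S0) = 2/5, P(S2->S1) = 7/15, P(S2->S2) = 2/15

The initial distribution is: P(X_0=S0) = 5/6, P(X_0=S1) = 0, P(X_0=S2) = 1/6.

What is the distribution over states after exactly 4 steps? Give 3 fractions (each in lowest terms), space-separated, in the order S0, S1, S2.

Propagating the distribution step by step (d_{t+1} = d_t * P):
d_0 = (S0=5/6, S1=0, S2=1/6)
  d_1[S0] = 5/6*7/15 + 0*1/15 + 1/6*2/5 = 41/90
  d_1[S1] = 5/6*1/5 + 0*1/3 + 1/6*7/15 = 11/45
  d_1[S2] = 5/6*1/3 + 0*3/5 + 1/6*2/15 = 3/10
d_1 = (S0=41/90, S1=11/45, S2=3/10)
  d_2[S0] = 41/90*7/15 + 11/45*1/15 + 3/10*2/5 = 157/450
  d_2[S1] = 41/90*1/5 + 11/45*1/3 + 3/10*7/15 = 211/675
  d_2[S2] = 41/90*1/3 + 11/45*3/5 + 3/10*2/15 = 457/1350
d_2 = (S0=157/450, S1=211/675, S2=457/1350)
  d_3[S0] = 157/450*7/15 + 211/675*1/15 + 457/1350*2/5 = 6461/20250
  d_3[S1] = 157/450*1/5 + 211/675*1/3 + 457/1350*7/15 = 3361/10125
  d_3[S2] = 157/450*1/3 + 211/675*3/5 + 457/1350*2/15 = 7067/20250
d_3 = (S0=6461/20250, S1=3361/10125, S2=7067/20250)
  d_4[S0] = 6461/20250*7/15 + 3361/10125*1/15 + 7067/20250*2/5 = 94351/303750
  d_4[S1] = 6461/20250*1/5 + 3361/10125*1/3 + 7067/20250*7/15 = 17077/50625
  d_4[S2] = 6461/20250*1/3 + 3361/10125*3/5 + 7067/20250*2/15 = 106937/303750
d_4 = (S0=94351/303750, S1=17077/50625, S2=106937/303750)

Answer: 94351/303750 17077/50625 106937/303750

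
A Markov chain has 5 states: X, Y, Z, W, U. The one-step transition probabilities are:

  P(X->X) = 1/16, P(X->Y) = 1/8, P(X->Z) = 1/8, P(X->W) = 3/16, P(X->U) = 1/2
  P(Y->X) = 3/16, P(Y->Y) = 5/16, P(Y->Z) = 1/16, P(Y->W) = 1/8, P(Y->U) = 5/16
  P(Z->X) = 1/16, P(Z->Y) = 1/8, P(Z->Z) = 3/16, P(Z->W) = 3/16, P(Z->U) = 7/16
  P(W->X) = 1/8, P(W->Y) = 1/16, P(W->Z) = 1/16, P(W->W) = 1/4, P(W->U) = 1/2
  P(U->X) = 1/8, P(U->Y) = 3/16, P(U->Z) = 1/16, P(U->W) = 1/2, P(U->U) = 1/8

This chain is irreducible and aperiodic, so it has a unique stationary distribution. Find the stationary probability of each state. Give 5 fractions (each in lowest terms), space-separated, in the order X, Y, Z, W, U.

Answer: 3921/32101 5028/32101 2573/32101 19417/64202 21741/64202

Derivation:
The stationary distribution satisfies pi = pi * P, i.e.:
  pi_X = 1/16*pi_X + 3/16*pi_Y + 1/16*pi_Z + 1/8*pi_W + 1/8*pi_U
  pi_Y = 1/8*pi_X + 5/16*pi_Y + 1/8*pi_Z + 1/16*pi_W + 3/16*pi_U
  pi_Z = 1/8*pi_X + 1/16*pi_Y + 3/16*pi_Z + 1/16*pi_W + 1/16*pi_U
  pi_W = 3/16*pi_X + 1/8*pi_Y + 3/16*pi_Z + 1/4*pi_W + 1/2*pi_U
  pi_U = 1/2*pi_X + 5/16*pi_Y + 7/16*pi_Z + 1/2*pi_W + 1/8*pi_U
with normalization: pi_X + pi_Y + pi_Z + pi_W + pi_U = 1.

Using the first 4 balance equations plus normalization, the linear system A*pi = b is:
  [-15/16, 3/16, 1/16, 1/8, 1/8] . pi = 0
  [1/8, -11/16, 1/8, 1/16, 3/16] . pi = 0
  [1/8, 1/16, -13/16, 1/16, 1/16] . pi = 0
  [3/16, 1/8, 3/16, -3/4, 1/2] . pi = 0
  [1, 1, 1, 1, 1] . pi = 1

Solving yields:
  pi_X = 3921/32101
  pi_Y = 5028/32101
  pi_Z = 2573/32101
  pi_W = 19417/64202
  pi_U = 21741/64202

Verification (pi * P):
  3921/32101*1/16 + 5028/32101*3/16 + 2573/32101*1/16 + 19417/64202*1/8 + 21741/64202*1/8 = 3921/32101 = pi_X  (ok)
  3921/32101*1/8 + 5028/32101*5/16 + 2573/32101*1/8 + 19417/64202*1/16 + 21741/64202*3/16 = 5028/32101 = pi_Y  (ok)
  3921/32101*1/8 + 5028/32101*1/16 + 2573/32101*3/16 + 19417/64202*1/16 + 21741/64202*1/16 = 2573/32101 = pi_Z  (ok)
  3921/32101*3/16 + 5028/32101*1/8 + 2573/32101*3/16 + 19417/64202*1/4 + 21741/64202*1/2 = 19417/64202 = pi_W  (ok)
  3921/32101*1/2 + 5028/32101*5/16 + 2573/32101*7/16 + 19417/64202*1/2 + 21741/64202*1/8 = 21741/64202 = pi_U  (ok)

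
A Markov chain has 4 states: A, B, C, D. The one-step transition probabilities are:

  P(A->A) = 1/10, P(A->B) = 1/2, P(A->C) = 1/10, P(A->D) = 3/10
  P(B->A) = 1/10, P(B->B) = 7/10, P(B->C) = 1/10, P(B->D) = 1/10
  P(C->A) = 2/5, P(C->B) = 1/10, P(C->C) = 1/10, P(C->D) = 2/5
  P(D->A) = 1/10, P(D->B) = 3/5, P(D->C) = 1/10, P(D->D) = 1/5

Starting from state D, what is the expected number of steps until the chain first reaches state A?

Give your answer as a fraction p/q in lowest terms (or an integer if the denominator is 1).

Answer: 100/13

Derivation:
Let h_i = expected steps to first reach A from state i.
Boundary: h_A = 0.
First-step equations for the other states:
  h_B = 1 + 1/10*h_A + 7/10*h_B + 1/10*h_C + 1/10*h_D
  h_C = 1 + 2/5*h_A + 1/10*h_B + 1/10*h_C + 2/5*h_D
  h_D = 1 + 1/10*h_A + 3/5*h_B + 1/10*h_C + 1/5*h_D

Substituting h_A = 0 and rearranging gives the linear system (I - Q) h = 1:
  [3/10, -1/10, -1/10] . (h_B, h_C, h_D) = 1
  [-1/10, 9/10, -2/5] . (h_B, h_C, h_D) = 1
  [-3/5, -1/10, 4/5] . (h_B, h_C, h_D) = 1

Solving yields:
  h_B = 100/13
  h_C = 70/13
  h_D = 100/13

Starting state is D, so the expected hitting time is h_D = 100/13.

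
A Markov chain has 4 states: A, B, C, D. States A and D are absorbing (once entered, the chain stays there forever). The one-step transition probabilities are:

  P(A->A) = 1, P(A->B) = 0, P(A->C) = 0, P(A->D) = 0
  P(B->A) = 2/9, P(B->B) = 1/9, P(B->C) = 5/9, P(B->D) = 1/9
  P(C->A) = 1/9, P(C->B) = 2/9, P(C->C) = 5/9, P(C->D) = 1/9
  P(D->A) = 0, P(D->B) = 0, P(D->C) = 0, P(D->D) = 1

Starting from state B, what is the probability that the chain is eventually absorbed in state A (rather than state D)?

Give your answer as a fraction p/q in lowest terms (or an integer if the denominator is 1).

Answer: 13/22

Derivation:
Let a_i = P(absorbed in A | start in state i).
Boundary conditions: a_A = 1, a_D = 0.
For each transient state i, a_i = sum_j P(i->j) * a_j:
  a_B = 2/9*a_A + 1/9*a_B + 5/9*a_C + 1/9*a_D
  a_C = 1/9*a_A + 2/9*a_B + 5/9*a_C + 1/9*a_D

Substituting a_A = 1 and a_D = 0, rearrange to (I - Q) a = r where r[i] = P(i -> A):
  [8/9, -5/9] . (a_B, a_C) = 2/9
  [-2/9, 4/9] . (a_B, a_C) = 1/9

Solving yields:
  a_B = 13/22
  a_C = 6/11

Starting state is B, so the absorption probability is a_B = 13/22.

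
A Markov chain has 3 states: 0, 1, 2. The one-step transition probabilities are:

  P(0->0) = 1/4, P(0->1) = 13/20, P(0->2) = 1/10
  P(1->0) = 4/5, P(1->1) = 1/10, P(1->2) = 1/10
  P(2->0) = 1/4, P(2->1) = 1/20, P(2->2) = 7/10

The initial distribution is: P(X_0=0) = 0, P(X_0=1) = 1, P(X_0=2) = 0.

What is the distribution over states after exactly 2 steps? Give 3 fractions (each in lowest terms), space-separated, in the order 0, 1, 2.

Propagating the distribution step by step (d_{t+1} = d_t * P):
d_0 = (0=0, 1=1, 2=0)
  d_1[0] = 0*1/4 + 1*4/5 + 0*1/4 = 4/5
  d_1[1] = 0*13/20 + 1*1/10 + 0*1/20 = 1/10
  d_1[2] = 0*1/10 + 1*1/10 + 0*7/10 = 1/10
d_1 = (0=4/5, 1=1/10, 2=1/10)
  d_2[0] = 4/5*1/4 + 1/10*4/5 + 1/10*1/4 = 61/200
  d_2[1] = 4/5*13/20 + 1/10*1/10 + 1/10*1/20 = 107/200
  d_2[2] = 4/5*1/10 + 1/10*1/10 + 1/10*7/10 = 4/25
d_2 = (0=61/200, 1=107/200, 2=4/25)

Answer: 61/200 107/200 4/25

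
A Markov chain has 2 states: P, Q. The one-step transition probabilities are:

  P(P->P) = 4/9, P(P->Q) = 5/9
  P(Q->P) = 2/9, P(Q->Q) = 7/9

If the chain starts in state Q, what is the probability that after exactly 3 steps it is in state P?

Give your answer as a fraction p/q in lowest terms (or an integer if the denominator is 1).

Answer: 206/729

Derivation:
Computing P^3 by repeated multiplication:
P^1 =
  P: [4/9, 5/9]
  Q: [2/9, 7/9]
P^2 =
  P: [26/81, 55/81]
  Q: [22/81, 59/81]
P^3 =
  P: [214/729, 515/729]
  Q: [206/729, 523/729]

(P^3)[Q -> P] = 206/729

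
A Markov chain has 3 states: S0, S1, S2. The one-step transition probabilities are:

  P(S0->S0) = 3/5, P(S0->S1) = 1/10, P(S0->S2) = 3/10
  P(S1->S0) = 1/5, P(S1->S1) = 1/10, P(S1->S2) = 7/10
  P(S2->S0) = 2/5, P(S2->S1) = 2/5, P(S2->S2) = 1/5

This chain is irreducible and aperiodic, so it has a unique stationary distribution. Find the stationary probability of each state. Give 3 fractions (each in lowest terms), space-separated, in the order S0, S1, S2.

The stationary distribution satisfies pi = pi * P, i.e.:
  pi_S0 = 3/5*pi_S0 + 1/5*pi_S1 + 2/5*pi_S2
  pi_S1 = 1/10*pi_S0 + 1/10*pi_S1 + 2/5*pi_S2
  pi_S2 = 3/10*pi_S0 + 7/10*pi_S1 + 1/5*pi_S2
with normalization: pi_S0 + pi_S1 + pi_S2 = 1.

Using the first 2 balance equations plus normalization, the linear system A*pi = b is:
  [-2/5, 1/5, 2/5] . pi = 0
  [1/10, -9/10, 2/5] . pi = 0
  [1, 1, 1] . pi = 1

Solving yields:
  pi_S0 = 22/49
  pi_S1 = 10/49
  pi_S2 = 17/49

Verification (pi * P):
  22/49*3/5 + 10/49*1/5 + 17/49*2/5 = 22/49 = pi_S0  (ok)
  22/49*1/10 + 10/49*1/10 + 17/49*2/5 = 10/49 = pi_S1  (ok)
  22/49*3/10 + 10/49*7/10 + 17/49*1/5 = 17/49 = pi_S2  (ok)

Answer: 22/49 10/49 17/49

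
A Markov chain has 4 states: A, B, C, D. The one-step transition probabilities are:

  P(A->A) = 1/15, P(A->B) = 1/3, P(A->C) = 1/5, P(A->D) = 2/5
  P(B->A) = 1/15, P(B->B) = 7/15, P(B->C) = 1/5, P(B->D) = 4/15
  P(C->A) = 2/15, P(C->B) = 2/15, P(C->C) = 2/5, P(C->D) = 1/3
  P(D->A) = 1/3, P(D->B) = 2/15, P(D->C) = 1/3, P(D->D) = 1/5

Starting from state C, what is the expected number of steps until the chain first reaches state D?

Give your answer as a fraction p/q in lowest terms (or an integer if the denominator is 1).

Let h_i = expected steps to first reach D from state i.
Boundary: h_D = 0.
First-step equations for the other states:
  h_A = 1 + 1/15*h_A + 1/3*h_B + 1/5*h_C + 2/5*h_D
  h_B = 1 + 1/15*h_A + 7/15*h_B + 1/5*h_C + 4/15*h_D
  h_C = 1 + 2/15*h_A + 2/15*h_B + 2/5*h_C + 1/3*h_D

Substituting h_D = 0 and rearranging gives the linear system (I - Q) h = 1:
  [14/15, -1/3, -1/5] . (h_A, h_B, h_C) = 1
  [-1/15, 8/15, -1/5] . (h_A, h_B, h_C) = 1
  [-2/15, -2/15, 3/5] . (h_A, h_B, h_C) = 1

Solving yields:
  h_A = 156/53
  h_B = 180/53
  h_C = 163/53

Starting state is C, so the expected hitting time is h_C = 163/53.

Answer: 163/53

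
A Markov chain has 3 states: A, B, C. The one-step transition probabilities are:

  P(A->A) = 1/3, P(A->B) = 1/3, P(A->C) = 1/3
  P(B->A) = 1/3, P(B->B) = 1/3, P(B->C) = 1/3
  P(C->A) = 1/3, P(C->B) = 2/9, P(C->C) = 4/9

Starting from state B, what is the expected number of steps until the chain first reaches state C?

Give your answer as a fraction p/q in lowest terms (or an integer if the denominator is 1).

Answer: 3

Derivation:
Let h_i = expected steps to first reach C from state i.
Boundary: h_C = 0.
First-step equations for the other states:
  h_A = 1 + 1/3*h_A + 1/3*h_B + 1/3*h_C
  h_B = 1 + 1/3*h_A + 1/3*h_B + 1/3*h_C

Substituting h_C = 0 and rearranging gives the linear system (I - Q) h = 1:
  [2/3, -1/3] . (h_A, h_B) = 1
  [-1/3, 2/3] . (h_A, h_B) = 1

Solving yields:
  h_A = 3
  h_B = 3

Starting state is B, so the expected hitting time is h_B = 3.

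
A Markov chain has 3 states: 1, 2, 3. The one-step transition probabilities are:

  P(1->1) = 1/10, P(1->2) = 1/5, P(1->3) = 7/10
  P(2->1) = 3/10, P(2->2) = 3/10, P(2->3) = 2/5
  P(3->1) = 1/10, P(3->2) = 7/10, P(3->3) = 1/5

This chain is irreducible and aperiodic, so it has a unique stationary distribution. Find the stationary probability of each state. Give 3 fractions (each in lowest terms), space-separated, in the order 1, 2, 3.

Answer: 14/75 13/30 19/50

Derivation:
The stationary distribution satisfies pi = pi * P, i.e.:
  pi_1 = 1/10*pi_1 + 3/10*pi_2 + 1/10*pi_3
  pi_2 = 1/5*pi_1 + 3/10*pi_2 + 7/10*pi_3
  pi_3 = 7/10*pi_1 + 2/5*pi_2 + 1/5*pi_3
with normalization: pi_1 + pi_2 + pi_3 = 1.

Using the first 2 balance equations plus normalization, the linear system A*pi = b is:
  [-9/10, 3/10, 1/10] . pi = 0
  [1/5, -7/10, 7/10] . pi = 0
  [1, 1, 1] . pi = 1

Solving yields:
  pi_1 = 14/75
  pi_2 = 13/30
  pi_3 = 19/50

Verification (pi * P):
  14/75*1/10 + 13/30*3/10 + 19/50*1/10 = 14/75 = pi_1  (ok)
  14/75*1/5 + 13/30*3/10 + 19/50*7/10 = 13/30 = pi_2  (ok)
  14/75*7/10 + 13/30*2/5 + 19/50*1/5 = 19/50 = pi_3  (ok)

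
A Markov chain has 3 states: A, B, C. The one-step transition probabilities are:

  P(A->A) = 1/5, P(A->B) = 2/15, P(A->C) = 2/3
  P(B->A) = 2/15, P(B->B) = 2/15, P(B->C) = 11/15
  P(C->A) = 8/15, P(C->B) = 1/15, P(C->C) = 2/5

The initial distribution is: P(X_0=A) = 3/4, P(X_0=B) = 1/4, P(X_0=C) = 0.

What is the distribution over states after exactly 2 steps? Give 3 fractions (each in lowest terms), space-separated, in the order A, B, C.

Propagating the distribution step by step (d_{t+1} = d_t * P):
d_0 = (A=3/4, B=1/4, C=0)
  d_1[A] = 3/4*1/5 + 1/4*2/15 + 0*8/15 = 11/60
  d_1[B] = 3/4*2/15 + 1/4*2/15 + 0*1/15 = 2/15
  d_1[C] = 3/4*2/3 + 1/4*11/15 + 0*2/5 = 41/60
d_1 = (A=11/60, B=2/15, C=41/60)
  d_2[A] = 11/60*1/5 + 2/15*2/15 + 41/60*8/15 = 377/900
  d_2[B] = 11/60*2/15 + 2/15*2/15 + 41/60*1/15 = 79/900
  d_2[C] = 11/60*2/3 + 2/15*11/15 + 41/60*2/5 = 37/75
d_2 = (A=377/900, B=79/900, C=37/75)

Answer: 377/900 79/900 37/75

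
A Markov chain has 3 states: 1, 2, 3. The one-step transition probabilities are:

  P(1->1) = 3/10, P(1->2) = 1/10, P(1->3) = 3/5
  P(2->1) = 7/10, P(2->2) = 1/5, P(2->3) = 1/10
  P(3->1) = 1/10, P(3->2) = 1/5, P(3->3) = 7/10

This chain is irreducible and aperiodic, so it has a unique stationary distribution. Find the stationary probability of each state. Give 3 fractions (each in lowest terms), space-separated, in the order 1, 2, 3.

The stationary distribution satisfies pi = pi * P, i.e.:
  pi_1 = 3/10*pi_1 + 7/10*pi_2 + 1/10*pi_3
  pi_2 = 1/10*pi_1 + 1/5*pi_2 + 1/5*pi_3
  pi_3 = 3/5*pi_1 + 1/10*pi_2 + 7/10*pi_3
with normalization: pi_1 + pi_2 + pi_3 = 1.

Using the first 2 balance equations plus normalization, the linear system A*pi = b is:
  [-7/10, 7/10, 1/10] . pi = 0
  [1/10, -4/5, 1/5] . pi = 0
  [1, 1, 1] . pi = 1

Solving yields:
  pi_1 = 11/43
  pi_2 = 15/86
  pi_3 = 49/86

Verification (pi * P):
  11/43*3/10 + 15/86*7/10 + 49/86*1/10 = 11/43 = pi_1  (ok)
  11/43*1/10 + 15/86*1/5 + 49/86*1/5 = 15/86 = pi_2  (ok)
  11/43*3/5 + 15/86*1/10 + 49/86*7/10 = 49/86 = pi_3  (ok)

Answer: 11/43 15/86 49/86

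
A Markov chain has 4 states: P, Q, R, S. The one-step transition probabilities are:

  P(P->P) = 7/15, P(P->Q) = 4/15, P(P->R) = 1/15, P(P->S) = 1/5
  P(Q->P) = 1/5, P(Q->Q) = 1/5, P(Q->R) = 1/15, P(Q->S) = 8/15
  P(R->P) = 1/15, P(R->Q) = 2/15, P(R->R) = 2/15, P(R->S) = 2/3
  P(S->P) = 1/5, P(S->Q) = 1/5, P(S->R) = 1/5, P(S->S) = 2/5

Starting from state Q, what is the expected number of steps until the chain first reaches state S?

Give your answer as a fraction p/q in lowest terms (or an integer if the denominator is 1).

Let h_i = expected steps to first reach S from state i.
Boundary: h_S = 0.
First-step equations for the other states:
  h_P = 1 + 7/15*h_P + 4/15*h_Q + 1/15*h_R + 1/5*h_S
  h_Q = 1 + 1/5*h_P + 1/5*h_Q + 1/15*h_R + 8/15*h_S
  h_R = 1 + 1/15*h_P + 2/15*h_Q + 2/15*h_R + 2/3*h_S

Substituting h_S = 0 and rearranging gives the linear system (I - Q) h = 1:
  [8/15, -4/15, -1/15] . (h_P, h_Q, h_R) = 1
  [-1/5, 4/5, -1/15] . (h_P, h_Q, h_R) = 1
  [-1/15, -2/15, 13/15] . (h_P, h_Q, h_R) = 1

Solving yields:
  h_P = 1680/527
  h_Q = 1155/527
  h_R = 915/527

Starting state is Q, so the expected hitting time is h_Q = 1155/527.

Answer: 1155/527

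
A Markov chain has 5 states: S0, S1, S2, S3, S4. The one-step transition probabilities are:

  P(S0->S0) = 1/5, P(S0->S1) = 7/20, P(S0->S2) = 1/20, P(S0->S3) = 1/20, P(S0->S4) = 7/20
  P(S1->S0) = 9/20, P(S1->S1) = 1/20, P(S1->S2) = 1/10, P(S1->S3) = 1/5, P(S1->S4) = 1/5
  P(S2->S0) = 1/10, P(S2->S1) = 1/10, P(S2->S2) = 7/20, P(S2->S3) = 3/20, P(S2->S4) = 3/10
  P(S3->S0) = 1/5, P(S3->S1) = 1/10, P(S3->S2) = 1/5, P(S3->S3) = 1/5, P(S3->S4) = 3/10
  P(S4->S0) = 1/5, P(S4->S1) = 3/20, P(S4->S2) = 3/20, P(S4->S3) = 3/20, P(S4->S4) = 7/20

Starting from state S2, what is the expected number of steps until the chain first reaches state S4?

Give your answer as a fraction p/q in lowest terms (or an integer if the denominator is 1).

Answer: 10985/3243

Derivation:
Let h_i = expected steps to first reach S4 from state i.
Boundary: h_S4 = 0.
First-step equations for the other states:
  h_S0 = 1 + 1/5*h_S0 + 7/20*h_S1 + 1/20*h_S2 + 1/20*h_S3 + 7/20*h_S4
  h_S1 = 1 + 9/20*h_S0 + 1/20*h_S1 + 1/10*h_S2 + 1/5*h_S3 + 1/5*h_S4
  h_S2 = 1 + 1/10*h_S0 + 1/10*h_S1 + 7/20*h_S2 + 3/20*h_S3 + 3/10*h_S4
  h_S3 = 1 + 1/5*h_S0 + 1/10*h_S1 + 1/5*h_S2 + 1/5*h_S3 + 3/10*h_S4

Substituting h_S4 = 0 and rearranging gives the linear system (I - Q) h = 1:
  [4/5, -7/20, -1/20, -1/20] . (h_S0, h_S1, h_S2, h_S3) = 1
  [-9/20, 19/20, -1/10, -1/5] . (h_S0, h_S1, h_S2, h_S3) = 1
  [-1/10, -1/10, 13/20, -3/20] . (h_S0, h_S1, h_S2, h_S3) = 1
  [-1/5, -1/10, -1/5, 4/5] . (h_S0, h_S1, h_S2, h_S3) = 1

Solving yields:
  h_S0 = 31910/9729
  h_S1 = 35740/9729
  h_S2 = 10985/3243
  h_S3 = 32845/9729

Starting state is S2, so the expected hitting time is h_S2 = 10985/3243.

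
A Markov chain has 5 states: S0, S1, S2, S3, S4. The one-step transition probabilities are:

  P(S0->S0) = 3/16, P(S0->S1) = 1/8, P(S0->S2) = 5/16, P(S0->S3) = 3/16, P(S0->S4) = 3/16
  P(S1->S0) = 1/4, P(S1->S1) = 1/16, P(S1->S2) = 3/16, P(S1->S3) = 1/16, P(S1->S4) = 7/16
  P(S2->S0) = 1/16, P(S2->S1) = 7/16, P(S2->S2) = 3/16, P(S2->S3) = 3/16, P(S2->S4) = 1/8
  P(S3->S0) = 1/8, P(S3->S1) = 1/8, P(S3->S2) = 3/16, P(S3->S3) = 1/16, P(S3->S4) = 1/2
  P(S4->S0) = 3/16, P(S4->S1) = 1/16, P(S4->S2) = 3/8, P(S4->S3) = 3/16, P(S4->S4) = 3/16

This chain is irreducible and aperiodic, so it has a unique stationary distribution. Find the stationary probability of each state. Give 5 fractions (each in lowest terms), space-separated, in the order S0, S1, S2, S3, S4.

The stationary distribution satisfies pi = pi * P, i.e.:
  pi_S0 = 3/16*pi_S0 + 1/4*pi_S1 + 1/16*pi_S2 + 1/8*pi_S3 + 3/16*pi_S4
  pi_S1 = 1/8*pi_S0 + 1/16*pi_S1 + 7/16*pi_S2 + 1/8*pi_S3 + 1/16*pi_S4
  pi_S2 = 5/16*pi_S0 + 3/16*pi_S1 + 3/16*pi_S2 + 3/16*pi_S3 + 3/8*pi_S4
  pi_S3 = 3/16*pi_S0 + 1/16*pi_S1 + 3/16*pi_S2 + 1/16*pi_S3 + 3/16*pi_S4
  pi_S4 = 3/16*pi_S0 + 7/16*pi_S1 + 1/8*pi_S2 + 1/2*pi_S3 + 3/16*pi_S4
with normalization: pi_S0 + pi_S1 + pi_S2 + pi_S3 + pi_S4 = 1.

Using the first 4 balance equations plus normalization, the linear system A*pi = b is:
  [-13/16, 1/4, 1/16, 1/8, 3/16] . pi = 0
  [1/8, -15/16, 7/16, 1/8, 1/16] . pi = 0
  [5/16, 3/16, -13/16, 3/16, 3/8] . pi = 0
  [3/16, 1/16, 3/16, -15/16, 3/16] . pi = 0
  [1, 1, 1, 1, 1] . pi = 1

Solving yields:
  pi_S0 = 14453/91832
  pi_S1 = 16311/91832
  pi_S2 = 23533/91832
  pi_S3 = 13493/91832
  pi_S4 = 12021/45916

Verification (pi * P):
  14453/91832*3/16 + 16311/91832*1/4 + 23533/91832*1/16 + 13493/91832*1/8 + 12021/45916*3/16 = 14453/91832 = pi_S0  (ok)
  14453/91832*1/8 + 16311/91832*1/16 + 23533/91832*7/16 + 13493/91832*1/8 + 12021/45916*1/16 = 16311/91832 = pi_S1  (ok)
  14453/91832*5/16 + 16311/91832*3/16 + 23533/91832*3/16 + 13493/91832*3/16 + 12021/45916*3/8 = 23533/91832 = pi_S2  (ok)
  14453/91832*3/16 + 16311/91832*1/16 + 23533/91832*3/16 + 13493/91832*1/16 + 12021/45916*3/16 = 13493/91832 = pi_S3  (ok)
  14453/91832*3/16 + 16311/91832*7/16 + 23533/91832*1/8 + 13493/91832*1/2 + 12021/45916*3/16 = 12021/45916 = pi_S4  (ok)

Answer: 14453/91832 16311/91832 23533/91832 13493/91832 12021/45916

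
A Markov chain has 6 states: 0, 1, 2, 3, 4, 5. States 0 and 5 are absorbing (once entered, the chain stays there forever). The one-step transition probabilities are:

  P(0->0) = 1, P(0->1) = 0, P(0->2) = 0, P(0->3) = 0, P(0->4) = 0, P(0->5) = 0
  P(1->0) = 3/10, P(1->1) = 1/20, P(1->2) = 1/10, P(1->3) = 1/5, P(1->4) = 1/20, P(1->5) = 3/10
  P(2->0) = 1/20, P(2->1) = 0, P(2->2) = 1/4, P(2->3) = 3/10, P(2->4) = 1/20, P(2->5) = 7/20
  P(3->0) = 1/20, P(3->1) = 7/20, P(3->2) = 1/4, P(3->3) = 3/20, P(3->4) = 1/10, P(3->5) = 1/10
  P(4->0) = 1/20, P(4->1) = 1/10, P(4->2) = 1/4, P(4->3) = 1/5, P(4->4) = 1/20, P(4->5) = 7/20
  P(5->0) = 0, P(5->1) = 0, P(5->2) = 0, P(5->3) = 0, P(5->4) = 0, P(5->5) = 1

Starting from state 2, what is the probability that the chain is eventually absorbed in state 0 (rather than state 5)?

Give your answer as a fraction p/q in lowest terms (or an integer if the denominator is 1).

Answer: 21/101

Derivation:
Let a_i = P(absorbed in 0 | start in state i).
Boundary conditions: a_0 = 1, a_5 = 0.
For each transient state i, a_i = sum_j P(i->j) * a_j:
  a_1 = 3/10*a_0 + 1/20*a_1 + 1/10*a_2 + 1/5*a_3 + 1/20*a_4 + 3/10*a_5
  a_2 = 1/20*a_0 + 0*a_1 + 1/4*a_2 + 3/10*a_3 + 1/20*a_4 + 7/20*a_5
  a_3 = 1/20*a_0 + 7/20*a_1 + 1/4*a_2 + 3/20*a_3 + 1/10*a_4 + 1/10*a_5
  a_4 = 1/20*a_0 + 1/10*a_1 + 1/4*a_2 + 1/5*a_3 + 1/20*a_4 + 7/20*a_5

Substituting a_0 = 1 and a_5 = 0, rearrange to (I - Q) a = r where r[i] = P(i -> 0):
  [19/20, -1/10, -1/5, -1/20] . (a_1, a_2, a_3, a_4) = 3/10
  [0, 3/4, -3/10, -1/20] . (a_1, a_2, a_3, a_4) = 1/20
  [-7/20, -1/4, 17/20, -1/10] . (a_1, a_2, a_3, a_4) = 1/20
  [-1/10, -1/4, -1/5, 19/20] . (a_1, a_2, a_3, a_4) = 1/20

Solving yields:
  a_1 = 42/101
  a_2 = 21/101
  a_3 = 32/101
  a_4 = 22/101

Starting state is 2, so the absorption probability is a_2 = 21/101.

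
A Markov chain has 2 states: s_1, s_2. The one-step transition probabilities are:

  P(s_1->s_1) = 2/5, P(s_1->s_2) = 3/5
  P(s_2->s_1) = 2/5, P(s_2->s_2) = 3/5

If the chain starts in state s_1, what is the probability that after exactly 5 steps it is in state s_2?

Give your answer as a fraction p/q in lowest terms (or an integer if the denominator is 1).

Answer: 3/5

Derivation:
Computing P^5 by repeated multiplication:
P^1 =
  s_1: [2/5, 3/5]
  s_2: [2/5, 3/5]
P^2 =
  s_1: [2/5, 3/5]
  s_2: [2/5, 3/5]
P^3 =
  s_1: [2/5, 3/5]
  s_2: [2/5, 3/5]
P^4 =
  s_1: [2/5, 3/5]
  s_2: [2/5, 3/5]
P^5 =
  s_1: [2/5, 3/5]
  s_2: [2/5, 3/5]

(P^5)[s_1 -> s_2] = 3/5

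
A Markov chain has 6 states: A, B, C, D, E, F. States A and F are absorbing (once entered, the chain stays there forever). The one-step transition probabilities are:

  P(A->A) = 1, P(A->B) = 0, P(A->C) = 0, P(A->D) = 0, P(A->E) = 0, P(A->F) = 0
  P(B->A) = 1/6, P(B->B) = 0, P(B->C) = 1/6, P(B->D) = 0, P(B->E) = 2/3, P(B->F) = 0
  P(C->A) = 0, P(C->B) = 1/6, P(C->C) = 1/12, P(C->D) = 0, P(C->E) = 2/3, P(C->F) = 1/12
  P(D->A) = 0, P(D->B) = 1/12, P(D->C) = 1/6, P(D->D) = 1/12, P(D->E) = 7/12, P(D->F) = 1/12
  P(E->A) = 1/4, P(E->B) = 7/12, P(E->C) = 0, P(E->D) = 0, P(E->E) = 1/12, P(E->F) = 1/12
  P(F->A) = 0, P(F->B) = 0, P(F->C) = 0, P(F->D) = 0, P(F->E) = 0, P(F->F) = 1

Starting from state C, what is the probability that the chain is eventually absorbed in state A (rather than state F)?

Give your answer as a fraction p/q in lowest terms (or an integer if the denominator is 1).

Let a_i = P(absorbed in A | start in state i).
Boundary conditions: a_A = 1, a_F = 0.
For each transient state i, a_i = sum_j P(i->j) * a_j:
  a_B = 1/6*a_A + 0*a_B + 1/6*a_C + 0*a_D + 2/3*a_E + 0*a_F
  a_C = 0*a_A + 1/6*a_B + 1/12*a_C + 0*a_D + 2/3*a_E + 1/12*a_F
  a_D = 0*a_A + 1/12*a_B + 1/6*a_C + 1/12*a_D + 7/12*a_E + 1/12*a_F
  a_E = 1/4*a_A + 7/12*a_B + 0*a_C + 0*a_D + 1/12*a_E + 1/12*a_F

Substituting a_A = 1 and a_F = 0, rearrange to (I - Q) a = r where r[i] = P(i -> A):
  [1, -1/6, 0, -2/3] . (a_B, a_C, a_D, a_E) = 1/6
  [-1/6, 11/12, 0, -2/3] . (a_B, a_C, a_D, a_E) = 0
  [-1/12, -1/6, 11/12, -7/12] . (a_B, a_C, a_D, a_E) = 0
  [-7/12, 0, 0, 11/12] . (a_B, a_C, a_D, a_E) = 1/4

Solving yields:
  a_B = 277/340
  a_C = 123/170
  a_D = 39/55
  a_E = 269/340

Starting state is C, so the absorption probability is a_C = 123/170.

Answer: 123/170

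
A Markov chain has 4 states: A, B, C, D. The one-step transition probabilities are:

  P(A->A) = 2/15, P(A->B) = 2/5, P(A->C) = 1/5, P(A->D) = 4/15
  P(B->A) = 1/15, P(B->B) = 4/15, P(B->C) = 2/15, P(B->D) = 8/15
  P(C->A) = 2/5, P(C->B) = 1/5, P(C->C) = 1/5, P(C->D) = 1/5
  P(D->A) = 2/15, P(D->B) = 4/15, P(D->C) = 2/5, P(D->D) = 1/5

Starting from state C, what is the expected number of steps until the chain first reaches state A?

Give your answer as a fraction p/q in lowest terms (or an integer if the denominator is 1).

Answer: 1025/254

Derivation:
Let h_i = expected steps to first reach A from state i.
Boundary: h_A = 0.
First-step equations for the other states:
  h_B = 1 + 1/15*h_A + 4/15*h_B + 2/15*h_C + 8/15*h_D
  h_C = 1 + 2/5*h_A + 1/5*h_B + 1/5*h_C + 1/5*h_D
  h_D = 1 + 2/15*h_A + 4/15*h_B + 2/5*h_C + 1/5*h_D

Substituting h_A = 0 and rearranging gives the linear system (I - Q) h = 1:
  [11/15, -2/15, -8/15] . (h_B, h_C, h_D) = 1
  [-1/5, 4/5, -1/5] . (h_B, h_C, h_D) = 1
  [-4/15, -2/5, 4/5] . (h_B, h_C, h_D) = 1

Solving yields:
  h_B = 750/127
  h_C = 1025/254
  h_D = 665/127

Starting state is C, so the expected hitting time is h_C = 1025/254.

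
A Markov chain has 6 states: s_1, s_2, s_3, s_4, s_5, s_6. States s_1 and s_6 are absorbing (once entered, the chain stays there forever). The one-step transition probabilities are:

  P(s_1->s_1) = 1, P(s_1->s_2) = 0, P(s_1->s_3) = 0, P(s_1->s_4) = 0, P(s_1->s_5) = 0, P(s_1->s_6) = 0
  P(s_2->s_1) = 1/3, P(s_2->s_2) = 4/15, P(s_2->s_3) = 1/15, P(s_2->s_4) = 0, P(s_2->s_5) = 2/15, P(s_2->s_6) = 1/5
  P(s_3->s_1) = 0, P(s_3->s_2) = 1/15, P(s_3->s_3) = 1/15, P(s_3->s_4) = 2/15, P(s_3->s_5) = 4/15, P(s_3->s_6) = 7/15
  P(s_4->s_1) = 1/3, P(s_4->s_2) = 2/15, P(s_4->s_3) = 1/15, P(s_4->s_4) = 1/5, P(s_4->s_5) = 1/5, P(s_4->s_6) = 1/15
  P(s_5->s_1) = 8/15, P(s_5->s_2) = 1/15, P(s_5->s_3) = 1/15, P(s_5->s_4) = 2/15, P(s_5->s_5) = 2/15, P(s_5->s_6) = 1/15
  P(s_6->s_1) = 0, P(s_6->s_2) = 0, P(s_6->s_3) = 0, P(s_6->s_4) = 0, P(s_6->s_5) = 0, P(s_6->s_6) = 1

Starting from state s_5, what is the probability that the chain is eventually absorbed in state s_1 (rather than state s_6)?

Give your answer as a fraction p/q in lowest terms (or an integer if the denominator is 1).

Answer: 1733/2138

Derivation:
Let a_i = P(absorbed in s_1 | start in state i).
Boundary conditions: a_s_1 = 1, a_s_6 = 0.
For each transient state i, a_i = sum_j P(i->j) * a_j:
  a_s_2 = 1/3*a_s_1 + 4/15*a_s_2 + 1/15*a_s_3 + 0*a_s_4 + 2/15*a_s_5 + 1/5*a_s_6
  a_s_3 = 0*a_s_1 + 1/15*a_s_2 + 1/15*a_s_3 + 2/15*a_s_4 + 4/15*a_s_5 + 7/15*a_s_6
  a_s_4 = 1/3*a_s_1 + 2/15*a_s_2 + 1/15*a_s_3 + 1/5*a_s_4 + 1/5*a_s_5 + 1/15*a_s_6
  a_s_5 = 8/15*a_s_1 + 1/15*a_s_2 + 1/15*a_s_3 + 2/15*a_s_4 + 2/15*a_s_5 + 1/15*a_s_6

Substituting a_s_1 = 1 and a_s_6 = 0, rearrange to (I - Q) a = r where r[i] = P(i -> s_1):
  [11/15, -1/15, 0, -2/15] . (a_s_2, a_s_3, a_s_4, a_s_5) = 1/3
  [-1/15, 14/15, -2/15, -4/15] . (a_s_2, a_s_3, a_s_4, a_s_5) = 0
  [-2/15, -1/15, 4/5, -1/5] . (a_s_2, a_s_3, a_s_4, a_s_5) = 1/3
  [-1/15, -1/15, -2/15, 13/15] . (a_s_2, a_s_3, a_s_4, a_s_5) = 8/15

Solving yields:
  a_s_2 = 6809/10690
  a_s_3 = 4119/10690
  a_s_4 = 16197/21380
  a_s_5 = 1733/2138

Starting state is s_5, so the absorption probability is a_s_5 = 1733/2138.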